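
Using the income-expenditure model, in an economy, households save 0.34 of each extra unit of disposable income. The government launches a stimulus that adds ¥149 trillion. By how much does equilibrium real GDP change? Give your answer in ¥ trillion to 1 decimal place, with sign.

MPC = 1 − MPS = 1 − 0.34 = 0.66.
Government-spending multiplier = 1/(1 − MPC) = 1/(1 − 0.66) = 1/0.34 ≈ 2.941.
ΔY = k × ΔG = (+¥149 trillion) / 0.34 ≈ +¥438.2 trillion.

+¥438.2 trillion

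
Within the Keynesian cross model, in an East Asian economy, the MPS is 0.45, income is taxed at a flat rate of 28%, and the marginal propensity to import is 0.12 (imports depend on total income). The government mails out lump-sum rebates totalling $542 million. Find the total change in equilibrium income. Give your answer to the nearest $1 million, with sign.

MPC = 1 − MPS = 1 − 0.45 = 0.55.
A lump-sum tax change of −$542 million shifts disposable income by +$542 million; first-round consumption changes by −c × ΔT = −0.55 × (−$542 million) = +$298.1 million.
Expenditure multiplier = 1/(1 − c(1−t) + m) = 1/(1 − 0.55×0.72 + 0.12) = 1/0.724 ≈ 1.381.
The tax multiplier is −c × k ≈ −0.76, so ΔY = k × (−c·ΔT) = (+$298.1 million) / 0.724 ≈ +$412 million.

+$412 million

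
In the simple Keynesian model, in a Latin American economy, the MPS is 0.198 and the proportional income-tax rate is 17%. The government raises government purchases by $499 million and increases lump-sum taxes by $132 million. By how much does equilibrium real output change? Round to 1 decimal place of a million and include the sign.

MPC = 1 − MPS = 1 − 0.198 = 0.802.
Expenditure multiplier = 1/(1 − c(1−t)) = 1/(1 − 0.802×0.83) = 1/0.33434 ≈ 2.991.
ΔG contributes k·ΔG = (+$499 million) / 0.33434 ≈ +$1,492.5 million.
ΔT of +$132 million changes first-round spending by −c·ΔT = −$105.864 million, contributing k·(−c·ΔT) = (−$105.864 million) / 0.33434 ≈ −$316.6 million.
Net ΔY = k(ΔG − c·ΔT) = (+$393.136 million) / 0.33434 ≈ +$1,175.9 million.

+$1,175.9 million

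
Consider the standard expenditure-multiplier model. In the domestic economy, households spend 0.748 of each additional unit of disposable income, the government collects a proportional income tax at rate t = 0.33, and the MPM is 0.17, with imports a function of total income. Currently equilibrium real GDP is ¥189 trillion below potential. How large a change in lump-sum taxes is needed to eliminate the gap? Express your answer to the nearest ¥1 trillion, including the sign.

−¥169 trillion

Spending multiplier = 1/(1 − c(1−t) + m) = 1/(1 − 0.748×0.67 + 0.17) = 1/0.66884 ≈ 1.495.
Tax multiplier = −c·k = −0.748/0.66884 ≈ −1.118. Need ΔY = +¥189 trillion, so ΔT = ΔY/(−c·k) = −(+¥189 trillion) × 0.66884 / 0.748 ≈ −¥169 trillion.
The government should cut lump-sum taxes by ¥169 trillion.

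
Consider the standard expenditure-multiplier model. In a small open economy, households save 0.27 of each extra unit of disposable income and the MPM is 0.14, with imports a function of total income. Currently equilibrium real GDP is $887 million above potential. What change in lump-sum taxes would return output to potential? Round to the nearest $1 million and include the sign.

MPC = 1 − MPS = 1 − 0.27 = 0.73.
Spending multiplier = 1/(1 − c + m) = 1/(1 − 0.73 + 0.14) = 1/0.41 ≈ 2.439.
Tax multiplier = −c·k = −0.73/0.41 ≈ −1.78. Need ΔY = −$887 million, so ΔT = ΔY/(−c·k) = −(−$887 million) × 0.41 / 0.73 ≈ +$498 million.
The government should raise lump-sum taxes by $498 million.

+$498 million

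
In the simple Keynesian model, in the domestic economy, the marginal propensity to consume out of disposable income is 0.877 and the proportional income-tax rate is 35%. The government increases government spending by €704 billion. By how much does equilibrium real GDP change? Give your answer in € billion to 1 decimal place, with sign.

Government-spending multiplier = 1/(1 − c(1−t)) = 1/(1 − 0.877×0.65) = 1/0.42995 ≈ 2.326.
ΔY = k × ΔG = (+€704 billion) / 0.42995 ≈ +€1,637.4 billion.

+€1,637.4 billion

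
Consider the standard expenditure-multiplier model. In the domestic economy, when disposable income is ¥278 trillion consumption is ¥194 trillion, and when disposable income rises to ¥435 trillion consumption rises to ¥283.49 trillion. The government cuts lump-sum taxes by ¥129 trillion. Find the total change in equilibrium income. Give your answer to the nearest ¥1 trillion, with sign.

MPC = ΔC/ΔYd = (283.49 − 194)/(435 − 278) = 89.49/157 = 0.57.
A lump-sum tax change of −¥129 trillion shifts disposable income by +¥129 trillion; first-round consumption changes by −c × ΔT = −0.57 × (−¥129 trillion) = +¥73.53 trillion.
Expenditure multiplier = 1/(1 − MPC) = 1/(1 − 0.57) = 1/0.43 ≈ 2.326.
The tax multiplier is −c × k ≈ −1.326, so ΔY = k × (−c·ΔT) = (+¥73.53 trillion) / 0.43 = +¥171 trillion.

+¥171 trillion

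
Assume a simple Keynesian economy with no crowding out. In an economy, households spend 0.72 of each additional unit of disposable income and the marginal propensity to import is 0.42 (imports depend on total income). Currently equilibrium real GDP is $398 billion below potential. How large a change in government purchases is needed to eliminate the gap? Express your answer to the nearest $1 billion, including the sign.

+$279 billion

Spending multiplier = 1/(1 − c + m) = 1/(1 − 0.72 + 0.42) = 1/0.7 ≈ 1.429.
Need ΔY = +$398 billion, so ΔG = ΔY/k = (+$398 billion) × 0.7 ≈ +$279 billion.
The government should increase government purchases by $279 billion.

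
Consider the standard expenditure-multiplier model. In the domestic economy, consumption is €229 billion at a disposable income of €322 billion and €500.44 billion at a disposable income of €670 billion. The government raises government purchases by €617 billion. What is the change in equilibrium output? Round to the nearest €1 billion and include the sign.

+€2,805 billion

MPC = ΔC/ΔYd = (500.44 − 229)/(670 − 322) = 271.44/348 = 0.78.
Spending multiplier = 1/(1 − MPC) = 1/(1 − 0.78) = 1/0.22 ≈ 4.545.
ΔY = k × ΔG = (+€617 billion) / 0.22 ≈ +€2,805 billion.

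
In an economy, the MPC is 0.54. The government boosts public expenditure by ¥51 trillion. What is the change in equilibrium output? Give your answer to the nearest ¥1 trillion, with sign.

+¥111 trillion

Government-spending multiplier = 1/(1 − MPC) = 1/(1 − 0.54) = 1/0.46 ≈ 2.174.
ΔY = k × ΔG = (+¥51 trillion) / 0.46 ≈ +¥111 trillion.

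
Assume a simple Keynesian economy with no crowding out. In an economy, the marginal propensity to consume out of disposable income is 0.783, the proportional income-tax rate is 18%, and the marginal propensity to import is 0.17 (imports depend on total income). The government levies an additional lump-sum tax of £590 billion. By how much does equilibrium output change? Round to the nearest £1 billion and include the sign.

A lump-sum tax change of +£590 billion shifts disposable income by −£590 billion; first-round consumption changes by −c × ΔT = −0.783 × (+£590 billion) = −£461.97 billion.
Expenditure multiplier = 1/(1 − c(1−t) + m) = 1/(1 − 0.783×0.82 + 0.17) = 1/0.52794 ≈ 1.894.
The tax multiplier is −c × k ≈ −1.483, so ΔY = k × (−c·ΔT) = (−£461.97 billion) / 0.52794 ≈ −£875 billion.

−£875 billion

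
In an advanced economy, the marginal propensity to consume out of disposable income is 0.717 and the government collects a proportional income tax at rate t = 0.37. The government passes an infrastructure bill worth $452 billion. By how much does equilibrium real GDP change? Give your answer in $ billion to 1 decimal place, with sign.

+$824.4 billion

Spending multiplier = 1/(1 − c(1−t)) = 1/(1 − 0.717×0.63) = 1/0.54829 ≈ 1.824.
ΔY = k × ΔG = (+$452 billion) / 0.54829 ≈ +$824.4 billion.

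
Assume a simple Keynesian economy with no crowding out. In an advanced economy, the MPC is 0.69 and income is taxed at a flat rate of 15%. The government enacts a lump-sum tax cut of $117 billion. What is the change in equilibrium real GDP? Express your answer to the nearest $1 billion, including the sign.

+$195 billion

A lump-sum tax change of −$117 billion shifts disposable income by +$117 billion; first-round consumption changes by −c × ΔT = −0.69 × (−$117 billion) = +$80.73 billion.
Expenditure multiplier = 1/(1 − c(1−t)) = 1/(1 − 0.69×0.85) = 1/0.4135 ≈ 2.418.
The tax multiplier is −c × k ≈ −1.669, so ΔY = k × (−c·ΔT) = (+$80.73 billion) / 0.4135 ≈ +$195 billion.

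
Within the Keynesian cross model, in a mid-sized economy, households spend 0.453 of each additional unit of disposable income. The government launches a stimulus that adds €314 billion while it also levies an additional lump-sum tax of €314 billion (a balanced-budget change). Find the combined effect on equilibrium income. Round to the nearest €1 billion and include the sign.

Expenditure multiplier = 1/(1 − MPC) = 1/(1 − 0.453) = 1/0.547 ≈ 1.828.
ΔG contributes k·ΔG = (+€314 billion) / 0.547 ≈ +€574 billion.
ΔT of +€314 billion changes first-round spending by −c·ΔT = −€142.242 billion, contributing k·(−c·ΔT) = (−€142.242 billion) / 0.547 ≈ −€260 billion.
With ΔG = ΔT and no other leakages, the balanced-budget multiplier is 1, so ΔY = ΔG = +€314 billion.

+€314 billion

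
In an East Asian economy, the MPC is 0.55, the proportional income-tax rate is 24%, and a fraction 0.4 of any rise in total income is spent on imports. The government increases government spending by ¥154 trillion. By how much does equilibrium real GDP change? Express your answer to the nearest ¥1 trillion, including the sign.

+¥157 trillion

Expenditure multiplier = 1/(1 − c(1−t) + m) = 1/(1 − 0.55×0.76 + 0.4) = 1/0.982 ≈ 1.018.
ΔY = k × ΔG = (+¥154 trillion) / 0.982 ≈ +¥157 trillion.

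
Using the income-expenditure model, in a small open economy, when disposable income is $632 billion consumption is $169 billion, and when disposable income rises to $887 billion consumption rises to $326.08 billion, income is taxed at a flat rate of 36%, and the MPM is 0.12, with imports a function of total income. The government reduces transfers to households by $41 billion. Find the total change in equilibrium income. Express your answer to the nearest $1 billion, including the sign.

−$35 billion

MPC = ΔC/ΔYd = (326.08 − 169)/(887 − 632) = 157.08/255 = 0.616.
The transfer change shifts disposable income by −$41 billion, so first-round consumption changes by c·ΔTR = 0.616 × (−$41 billion) = −$25.256 billion.
Expenditure multiplier = 1/(1 − c(1−t) + m) = 1/(1 − 0.616×0.64 + 0.12) = 1/0.72576 ≈ 1.378.
The transfer multiplier is c × k ≈ 0.849, so ΔY = k × (c·ΔTR) = (−$25.256 billion) / 0.72576 ≈ −$35 billion.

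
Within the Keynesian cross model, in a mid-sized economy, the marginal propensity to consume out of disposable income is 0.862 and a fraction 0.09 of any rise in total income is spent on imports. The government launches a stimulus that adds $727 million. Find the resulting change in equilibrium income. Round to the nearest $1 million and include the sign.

Spending multiplier = 1/(1 − c + m) = 1/(1 − 0.862 + 0.09) = 1/0.228 ≈ 4.386.
ΔY = k × ΔG = (+$727 million) / 0.228 ≈ +$3,189 million.

+$3,189 million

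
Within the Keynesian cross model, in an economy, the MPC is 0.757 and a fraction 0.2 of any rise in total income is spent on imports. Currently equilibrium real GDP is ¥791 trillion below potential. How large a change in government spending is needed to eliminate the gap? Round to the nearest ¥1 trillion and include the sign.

+¥350 trillion

Spending multiplier = 1/(1 − c + m) = 1/(1 − 0.757 + 0.2) = 1/0.443 ≈ 2.257.
Need ΔY = +¥791 trillion, so ΔG = ΔY/k = (+¥791 trillion) × 0.443 ≈ +¥350 trillion.
The government should increase government spending by ¥350 trillion.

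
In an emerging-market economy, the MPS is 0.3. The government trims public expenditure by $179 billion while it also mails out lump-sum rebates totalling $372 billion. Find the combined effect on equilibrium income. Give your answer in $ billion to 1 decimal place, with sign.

+$271.3 billion

MPC = 1 − MPS = 1 − 0.3 = 0.7.
Expenditure multiplier = 1/(1 − MPC) = 1/(1 − 0.7) = 1/0.3 ≈ 3.333.
ΔG contributes k·ΔG = (−$179 billion) / 0.3 ≈ −$596.7 billion.
ΔT of −$372 billion changes first-round spending by −c·ΔT = +$260.4 billion, contributing k·(−c·ΔT) = (+$260.4 billion) / 0.3 = +$868 billion.
Net ΔY = k(ΔG − c·ΔT) = (+$81.4 billion) / 0.3 ≈ +$271.3 billion.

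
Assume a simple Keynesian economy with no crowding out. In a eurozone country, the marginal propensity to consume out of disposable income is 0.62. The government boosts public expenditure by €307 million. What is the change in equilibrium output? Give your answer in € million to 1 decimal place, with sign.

+€807.9 million

Expenditure multiplier = 1/(1 − MPC) = 1/(1 − 0.62) = 1/0.38 ≈ 2.632.
ΔY = k × ΔG = (+€307 million) / 0.38 ≈ +€807.9 million.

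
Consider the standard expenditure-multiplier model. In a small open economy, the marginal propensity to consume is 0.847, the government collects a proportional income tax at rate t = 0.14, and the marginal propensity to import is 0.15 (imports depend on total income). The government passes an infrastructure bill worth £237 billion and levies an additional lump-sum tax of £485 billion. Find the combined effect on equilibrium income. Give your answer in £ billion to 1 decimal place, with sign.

Expenditure multiplier = 1/(1 − c(1−t) + m) = 1/(1 − 0.847×0.86 + 0.15) = 1/0.42158 ≈ 2.372.
ΔG contributes k·ΔG = (+£237 billion) / 0.42158 ≈ +£562.2 billion.
ΔT of +£485 billion changes first-round spending by −c·ΔT = −£410.795 billion, contributing k·(−c·ΔT) = (−£410.795 billion) / 0.42158 ≈ −£974.4 billion.
Net ΔY = k(ΔG − c·ΔT) = (−£173.795 billion) / 0.42158 ≈ −£412.2 billion.

−£412.2 billion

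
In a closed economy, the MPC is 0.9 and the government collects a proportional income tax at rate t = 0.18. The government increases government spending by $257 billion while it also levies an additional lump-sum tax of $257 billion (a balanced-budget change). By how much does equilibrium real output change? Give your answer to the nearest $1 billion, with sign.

+$98 billion

Expenditure multiplier = 1/(1 − c(1−t)) = 1/(1 − 0.9×0.82) = 1/0.262 ≈ 3.817.
ΔG contributes k·ΔG = (+$257 billion) / 0.262 ≈ +$980.9 billion.
ΔT of +$257 billion changes first-round spending by −c·ΔT = −$231.3 billion, contributing k·(−c·ΔT) = (−$231.3 billion) / 0.262 ≈ −$882.8 billion.
Net ΔY = k(ΔG − c·ΔT) = (+$25.7 billion) / 0.262 ≈ +$98 billion.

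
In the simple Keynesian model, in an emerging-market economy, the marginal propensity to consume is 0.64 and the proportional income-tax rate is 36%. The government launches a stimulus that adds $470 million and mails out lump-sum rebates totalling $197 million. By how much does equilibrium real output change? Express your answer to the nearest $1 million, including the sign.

Expenditure multiplier = 1/(1 − c(1−t)) = 1/(1 − 0.64×0.64) = 1/0.5904 ≈ 1.694.
ΔG contributes k·ΔG = (+$470 million) / 0.5904 ≈ +$796.1 million.
ΔT of −$197 million changes first-round spending by −c·ΔT = +$126.08 million, contributing k·(−c·ΔT) = (+$126.08 million) / 0.5904 ≈ +$213.6 million.
Net ΔY = k(ΔG − c·ΔT) = (+$596.08 million) / 0.5904 ≈ +$1,010 million.

+$1,010 million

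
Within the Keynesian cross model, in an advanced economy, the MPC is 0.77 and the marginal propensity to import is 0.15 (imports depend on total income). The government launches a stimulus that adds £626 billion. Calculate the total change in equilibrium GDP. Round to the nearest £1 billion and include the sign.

Expenditure multiplier = 1/(1 − c + m) = 1/(1 − 0.77 + 0.15) = 1/0.38 ≈ 2.632.
ΔY = k × ΔG = (+£626 billion) / 0.38 ≈ +£1,647 billion.

+£1,647 billion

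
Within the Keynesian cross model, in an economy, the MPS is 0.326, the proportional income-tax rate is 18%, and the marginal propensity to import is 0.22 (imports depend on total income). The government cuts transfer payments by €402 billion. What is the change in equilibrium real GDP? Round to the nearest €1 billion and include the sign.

MPC = 1 − MPS = 1 − 0.326 = 0.674.
The transfer change shifts disposable income by −€402 billion, so first-round consumption changes by c·ΔTR = 0.674 × (−€402 billion) = −€270.948 billion.
Expenditure multiplier = 1/(1 − c(1−t) + m) = 1/(1 − 0.674×0.82 + 0.22) = 1/0.66732 ≈ 1.499.
The transfer multiplier is c × k ≈ 1.01, so ΔY = k × (c·ΔTR) = (−€270.948 billion) / 0.66732 ≈ −€406 billion.

−€406 billion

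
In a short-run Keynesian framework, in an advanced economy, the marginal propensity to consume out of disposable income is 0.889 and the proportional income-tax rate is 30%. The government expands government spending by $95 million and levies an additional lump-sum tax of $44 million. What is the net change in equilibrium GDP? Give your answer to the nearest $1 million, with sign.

+$148 million

Expenditure multiplier = 1/(1 − c(1−t)) = 1/(1 − 0.889×0.7) = 1/0.3777 ≈ 2.648.
ΔG contributes k·ΔG = (+$95 million) / 0.3777 ≈ +$251.5 million.
ΔT of +$44 million changes first-round spending by −c·ΔT = −$39.116 million, contributing k·(−c·ΔT) = (−$39.116 million) / 0.3777 ≈ −$103.6 million.
Net ΔY = k(ΔG − c·ΔT) = (+$55.884 million) / 0.3777 ≈ +$148 million.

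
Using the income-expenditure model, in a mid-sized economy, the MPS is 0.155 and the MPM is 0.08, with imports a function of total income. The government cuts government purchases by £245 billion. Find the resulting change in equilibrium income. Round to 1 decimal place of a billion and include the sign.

−£1,042.6 billion

MPC = 1 − MPS = 1 − 0.155 = 0.845.
Spending multiplier = 1/(1 − c + m) = 1/(1 − 0.845 + 0.08) = 1/0.235 ≈ 4.255.
ΔY = k × ΔG = (−£245 billion) / 0.235 ≈ −£1,042.6 billion.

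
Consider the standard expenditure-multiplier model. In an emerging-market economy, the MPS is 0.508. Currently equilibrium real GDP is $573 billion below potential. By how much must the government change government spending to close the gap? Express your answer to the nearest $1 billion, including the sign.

+$291 billion

MPC = 1 − MPS = 1 − 0.508 = 0.492.
Spending multiplier = 1/(1 − MPC) = 1/(1 − 0.492) = 1/0.508 ≈ 1.969.
Need ΔY = +$573 billion, so ΔG = ΔY/k = (+$573 billion) × 0.508 ≈ +$291 billion.
The government should increase government spending by $291 billion.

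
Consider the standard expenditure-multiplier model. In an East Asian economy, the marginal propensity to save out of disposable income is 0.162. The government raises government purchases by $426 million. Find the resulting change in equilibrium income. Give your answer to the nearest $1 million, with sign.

MPC = 1 − MPS = 1 − 0.162 = 0.838.
Expenditure multiplier = 1/(1 − MPC) = 1/(1 − 0.838) = 1/0.162 ≈ 6.173.
ΔY = k × ΔG = (+$426 million) / 0.162 ≈ +$2,630 million.

+$2,630 million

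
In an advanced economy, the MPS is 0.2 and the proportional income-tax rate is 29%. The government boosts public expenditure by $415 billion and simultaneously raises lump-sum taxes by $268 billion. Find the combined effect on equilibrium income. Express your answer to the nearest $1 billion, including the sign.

+$464 billion

MPC = 1 − MPS = 1 − 0.2 = 0.8.
Expenditure multiplier = 1/(1 − c(1−t)) = 1/(1 − 0.8×0.71) = 1/0.432 ≈ 2.315.
ΔG contributes k·ΔG = (+$415 billion) / 0.432 ≈ +$960.6 billion.
ΔT of +$268 billion changes first-round spending by −c·ΔT = −$214.4 billion, contributing k·(−c·ΔT) = (−$214.4 billion) / 0.432 ≈ −$496.3 billion.
Net ΔY = k(ΔG − c·ΔT) = (+$200.6 billion) / 0.432 ≈ +$464 billion.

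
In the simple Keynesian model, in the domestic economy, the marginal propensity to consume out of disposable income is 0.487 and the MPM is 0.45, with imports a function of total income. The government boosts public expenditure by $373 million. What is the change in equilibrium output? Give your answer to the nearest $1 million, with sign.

Spending multiplier = 1/(1 − c + m) = 1/(1 − 0.487 + 0.45) = 1/0.963 ≈ 1.038.
ΔY = k × ΔG = (+$373 million) / 0.963 ≈ +$387 million.

+$387 million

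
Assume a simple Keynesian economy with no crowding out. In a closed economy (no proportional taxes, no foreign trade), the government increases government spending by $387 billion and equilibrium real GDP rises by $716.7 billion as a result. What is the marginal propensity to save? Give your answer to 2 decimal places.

0.54

Implied spending multiplier k = ΔY/ΔG = 716.7/387 ≈ 1.8519.
Since k = 1/(1 − MPC), MPC = 1 − 1/k = 1 − ΔG/ΔY = 1 − 387/716.7 ≈ 0.46.
MPS = 1 − MPC = 0.54.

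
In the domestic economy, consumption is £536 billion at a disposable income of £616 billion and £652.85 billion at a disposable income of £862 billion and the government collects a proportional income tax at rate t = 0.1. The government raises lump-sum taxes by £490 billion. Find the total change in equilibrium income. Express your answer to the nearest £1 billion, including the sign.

MPC = ΔC/ΔYd = (652.85 − 536)/(862 − 616) = 116.85/246 = 0.475.
A lump-sum tax change of +£490 billion shifts disposable income by −£490 billion; first-round consumption changes by −c × ΔT = −0.475 × (+£490 billion) = −£232.75 billion.
Expenditure multiplier = 1/(1 − c(1−t)) = 1/(1 − 0.475×0.9) = 1/0.5725 ≈ 1.747.
The tax multiplier is −c × k ≈ −0.83, so ΔY = k × (−c·ΔT) = (−£232.75 billion) / 0.5725 ≈ −£407 billion.

−£407 billion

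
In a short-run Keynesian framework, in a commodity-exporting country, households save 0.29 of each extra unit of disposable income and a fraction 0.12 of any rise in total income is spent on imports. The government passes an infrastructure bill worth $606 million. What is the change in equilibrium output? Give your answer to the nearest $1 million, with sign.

MPC = 1 − MPS = 1 − 0.29 = 0.71.
Spending multiplier = 1/(1 − c + m) = 1/(1 − 0.71 + 0.12) = 1/0.41 ≈ 2.439.
ΔY = k × ΔG = (+$606 million) / 0.41 ≈ +$1,478 million.

+$1,478 million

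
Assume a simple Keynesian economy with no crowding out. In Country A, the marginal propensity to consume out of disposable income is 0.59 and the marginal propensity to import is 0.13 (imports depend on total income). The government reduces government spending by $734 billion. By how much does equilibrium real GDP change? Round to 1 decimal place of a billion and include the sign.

Government-spending multiplier = 1/(1 − c + m) = 1/(1 − 0.59 + 0.13) = 1/0.54 ≈ 1.852.
ΔY = k × ΔG = (−$734 billion) / 0.54 ≈ −$1,359.3 billion.

−$1,359.3 billion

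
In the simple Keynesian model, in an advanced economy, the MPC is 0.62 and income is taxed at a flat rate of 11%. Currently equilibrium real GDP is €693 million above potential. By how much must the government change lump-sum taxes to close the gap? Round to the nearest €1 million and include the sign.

Spending multiplier = 1/(1 − c(1−t)) = 1/(1 − 0.62×0.89) = 1/0.4482 ≈ 2.231.
Tax multiplier = −c·k = −0.62/0.4482 ≈ −1.383. Need ΔY = −€693 million, so ΔT = ΔY/(−c·k) = −(−€693 million) × 0.4482 / 0.62 ≈ +€501 million.
The government should raise lump-sum taxes by €501 million.

+€501 million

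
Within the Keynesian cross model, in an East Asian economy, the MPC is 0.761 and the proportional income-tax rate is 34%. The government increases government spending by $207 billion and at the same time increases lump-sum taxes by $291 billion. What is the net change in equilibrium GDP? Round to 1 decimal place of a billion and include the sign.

−$29.0 billion

Expenditure multiplier = 1/(1 − c(1−t)) = 1/(1 − 0.761×0.66) = 1/0.49774 ≈ 2.009.
ΔG contributes k·ΔG = (+$207 billion) / 0.49774 ≈ +$415.9 billion.
ΔT of +$291 billion changes first-round spending by −c·ΔT = −$221.451 billion, contributing k·(−c·ΔT) = (−$221.451 billion) / 0.49774 ≈ −$444.9 billion.
Net ΔY = k(ΔG − c·ΔT) = (−$14.451 billion) / 0.49774 ≈ −$29 billion.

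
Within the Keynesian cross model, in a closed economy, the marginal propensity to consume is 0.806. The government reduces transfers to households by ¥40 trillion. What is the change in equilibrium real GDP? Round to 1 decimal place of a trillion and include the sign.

The transfer change shifts disposable income by −¥40 trillion, so first-round consumption changes by c·ΔTR = 0.806 × (−¥40 trillion) = −¥32.24 trillion.
Expenditure multiplier = 1/(1 − MPC) = 1/(1 − 0.806) = 1/0.194 ≈ 5.155.
The transfer multiplier is c × k ≈ 4.155, so ΔY = k × (c·ΔTR) = (−¥32.24 trillion) / 0.194 ≈ −¥166.2 trillion.

−¥166.2 trillion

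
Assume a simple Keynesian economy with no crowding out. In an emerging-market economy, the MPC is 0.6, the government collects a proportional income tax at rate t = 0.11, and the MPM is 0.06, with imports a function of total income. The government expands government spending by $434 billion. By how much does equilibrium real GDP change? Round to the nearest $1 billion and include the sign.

+$825 billion

Spending multiplier = 1/(1 − c(1−t) + m) = 1/(1 − 0.6×0.89 + 0.06) = 1/0.526 ≈ 1.901.
ΔY = k × ΔG = (+$434 billion) / 0.526 ≈ +$825 billion.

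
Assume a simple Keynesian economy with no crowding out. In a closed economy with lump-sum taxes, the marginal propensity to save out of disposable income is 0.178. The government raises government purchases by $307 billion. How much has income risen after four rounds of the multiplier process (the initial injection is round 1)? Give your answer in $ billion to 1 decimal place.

$937.3 billion

MPC = 1 − MPS = 1 − 0.178 = 0.822.
Round 1 adds ΔG = $307 billion; each later round is MPC = 0.822 times the previous.
After 4 rounds: 307 + 252.354 + 207.434988 + 170.511560136 = ΔG·(1 − c^4)/(1 − c) = 307 × (1 − 0.456548867856)/0.178 ≈ $937.3 billion.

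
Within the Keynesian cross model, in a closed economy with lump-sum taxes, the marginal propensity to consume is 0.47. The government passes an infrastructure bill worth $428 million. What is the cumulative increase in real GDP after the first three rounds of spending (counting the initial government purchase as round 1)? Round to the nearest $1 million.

$724 million

Round 1 adds ΔG = $428 million; each later round is MPC = 0.47 times the previous.
After 3 rounds: 428 + 201.16 + 94.5452 = ΔG·(1 − c^3)/(1 − c) = 428 × (1 − 0.103823)/0.53 ≈ $724 million.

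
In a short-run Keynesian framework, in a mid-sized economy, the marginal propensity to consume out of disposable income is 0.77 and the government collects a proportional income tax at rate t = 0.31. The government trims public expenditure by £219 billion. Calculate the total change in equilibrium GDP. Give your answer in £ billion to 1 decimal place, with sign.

Expenditure multiplier = 1/(1 − c(1−t)) = 1/(1 − 0.77×0.69) = 1/0.4687 ≈ 2.134.
ΔY = k × ΔG = (−£219 billion) / 0.4687 ≈ −£467.2 billion.

−£467.2 billion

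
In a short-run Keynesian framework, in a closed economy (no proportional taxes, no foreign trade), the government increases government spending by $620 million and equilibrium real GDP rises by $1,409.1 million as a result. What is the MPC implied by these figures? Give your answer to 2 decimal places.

Implied spending multiplier k = ΔY/ΔG = 1,409.1/620 ≈ 2.2727.
Since k = 1/(1 − MPC), MPC = 1 − 1/k = 1 − ΔG/ΔY = 1 − 620/1,409.1 ≈ 0.56.

0.56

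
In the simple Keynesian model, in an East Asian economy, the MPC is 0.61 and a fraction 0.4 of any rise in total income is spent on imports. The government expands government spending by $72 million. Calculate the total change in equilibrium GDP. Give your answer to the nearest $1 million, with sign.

+$91 million

Expenditure multiplier = 1/(1 − c + m) = 1/(1 − 0.61 + 0.4) = 1/0.79 ≈ 1.266.
ΔY = k × ΔG = (+$72 million) / 0.79 ≈ +$91 million.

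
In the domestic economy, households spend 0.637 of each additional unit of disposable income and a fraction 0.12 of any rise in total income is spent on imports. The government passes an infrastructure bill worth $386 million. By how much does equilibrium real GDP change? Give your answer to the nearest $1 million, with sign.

+$799 million

Expenditure multiplier = 1/(1 − c + m) = 1/(1 − 0.637 + 0.12) = 1/0.483 ≈ 2.07.
ΔY = k × ΔG = (+$386 million) / 0.483 ≈ +$799 million.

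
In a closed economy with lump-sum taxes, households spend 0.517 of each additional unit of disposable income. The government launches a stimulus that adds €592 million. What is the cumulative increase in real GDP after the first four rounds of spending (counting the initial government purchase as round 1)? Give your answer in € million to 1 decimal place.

€1,138.1 million

Round 1 adds ΔG = €592 million; each later round is MPC = 0.517 times the previous.
After 4 rounds: 592 + 306.064 + 158.235088 + 81.807540496 = ΔG·(1 − c^4)/(1 − c) = 592 × (1 − 0.071443409521)/0.483 ≈ €1,138.1 million.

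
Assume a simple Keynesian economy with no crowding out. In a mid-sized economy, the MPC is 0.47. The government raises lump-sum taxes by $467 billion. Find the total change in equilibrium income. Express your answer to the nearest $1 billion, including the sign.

−$414 billion

A lump-sum tax change of +$467 billion shifts disposable income by −$467 billion; first-round consumption changes by −c × ΔT = −0.47 × (+$467 billion) = −$219.49 billion.
Expenditure multiplier = 1/(1 − MPC) = 1/(1 − 0.47) = 1/0.53 ≈ 1.887.
The tax multiplier is −c × k ≈ −0.887, so ΔY = k × (−c·ΔT) = (−$219.49 billion) / 0.53 ≈ −$414 billion.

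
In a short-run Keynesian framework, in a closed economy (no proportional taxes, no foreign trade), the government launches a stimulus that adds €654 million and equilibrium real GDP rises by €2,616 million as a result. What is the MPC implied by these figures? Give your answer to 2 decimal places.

0.75

Implied spending multiplier k = ΔY/ΔG = 2,616/654 = 4.
Since k = 1/(1 − MPC), MPC = 1 − 1/k = 1 − ΔG/ΔY = 1 − 654/2,616 = 0.75.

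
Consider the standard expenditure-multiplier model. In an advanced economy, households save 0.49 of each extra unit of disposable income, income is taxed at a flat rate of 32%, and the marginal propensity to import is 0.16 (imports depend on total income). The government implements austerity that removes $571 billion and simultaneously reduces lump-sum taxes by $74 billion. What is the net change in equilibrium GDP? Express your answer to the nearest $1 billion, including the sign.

−$656 billion

MPC = 1 − MPS = 1 − 0.49 = 0.51.
Expenditure multiplier = 1/(1 − c(1−t) + m) = 1/(1 − 0.51×0.68 + 0.16) = 1/0.8132 ≈ 1.23.
ΔG contributes k·ΔG = (−$571 billion) / 0.8132 ≈ −$702.2 billion.
ΔT of −$74 billion changes first-round spending by −c·ΔT = +$37.74 billion, contributing k·(−c·ΔT) = (+$37.74 billion) / 0.8132 ≈ +$46.4 billion.
Net ΔY = k(ΔG − c·ΔT) = (−$533.26 billion) / 0.8132 ≈ −$656 billion.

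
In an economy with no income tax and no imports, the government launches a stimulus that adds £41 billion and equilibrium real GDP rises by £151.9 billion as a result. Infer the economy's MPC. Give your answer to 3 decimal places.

Implied spending multiplier k = ΔY/ΔG = 151.9/41 ≈ 3.7049.
Since k = 1/(1 − MPC), MPC = 1 − 1/k = 1 − ΔG/ΔY = 1 − 41/151.9 ≈ 0.730.

0.730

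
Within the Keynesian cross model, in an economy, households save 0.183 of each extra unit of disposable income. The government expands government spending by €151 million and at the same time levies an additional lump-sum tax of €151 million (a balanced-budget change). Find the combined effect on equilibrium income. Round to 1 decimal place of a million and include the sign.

+€151.0 million

MPC = 1 − MPS = 1 − 0.183 = 0.817.
Expenditure multiplier = 1/(1 − MPC) = 1/(1 − 0.817) = 1/0.183 ≈ 5.464.
ΔG contributes k·ΔG = (+€151 million) / 0.183 ≈ +€825.1 million.
ΔT of +€151 million changes first-round spending by −c·ΔT = −€123.367 million, contributing k·(−c·ΔT) = (−€123.367 million) / 0.183 ≈ −€674.1 million.
With ΔG = ΔT and no other leakages, the balanced-budget multiplier is 1, so ΔY = ΔG = +€151 million.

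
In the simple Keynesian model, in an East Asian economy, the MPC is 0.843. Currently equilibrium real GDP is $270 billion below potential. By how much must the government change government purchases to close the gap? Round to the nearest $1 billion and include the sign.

Spending multiplier = 1/(1 − MPC) = 1/(1 − 0.843) = 1/0.157 ≈ 6.369.
Need ΔY = +$270 billion, so ΔG = ΔY/k = (+$270 billion) × 0.157 ≈ +$42 billion.
The government should increase government purchases by $42 billion.

+$42 billion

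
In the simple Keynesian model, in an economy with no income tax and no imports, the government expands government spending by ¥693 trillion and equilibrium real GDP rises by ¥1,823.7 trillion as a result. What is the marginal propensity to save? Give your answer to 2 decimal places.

0.38

Implied spending multiplier k = ΔY/ΔG = 1,823.7/693 ≈ 2.6316.
Since k = 1/(1 − MPC), MPC = 1 − 1/k = 1 − ΔG/ΔY = 1 − 693/1,823.7 ≈ 0.62.
MPS = 1 − MPC = 0.38.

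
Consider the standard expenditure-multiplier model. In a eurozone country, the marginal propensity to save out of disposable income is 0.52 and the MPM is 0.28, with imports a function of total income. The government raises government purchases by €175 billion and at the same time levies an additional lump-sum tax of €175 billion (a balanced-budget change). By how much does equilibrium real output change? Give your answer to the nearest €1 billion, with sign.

MPC = 1 − MPS = 1 − 0.52 = 0.48.
Expenditure multiplier = 1/(1 − c + m) = 1/(1 − 0.48 + 0.28) = 1/0.8 = 1.25.
ΔG contributes k·ΔG = (+€175 billion) / 0.8 ≈ +€218.8 billion.
ΔT of +€175 billion changes first-round spending by −c·ΔT = −€84 billion, contributing k·(−c·ΔT) = (−€84 billion) / 0.8 = −€105 billion.
Net ΔY = k(ΔG − c·ΔT) = (+€91 billion) / 0.8 ≈ +€114 billion.

+€114 billion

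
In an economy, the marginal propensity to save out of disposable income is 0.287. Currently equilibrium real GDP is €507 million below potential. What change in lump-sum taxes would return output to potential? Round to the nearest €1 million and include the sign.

MPC = 1 − MPS = 1 − 0.287 = 0.713.
Spending multiplier = 1/(1 − MPC) = 1/(1 − 0.713) = 1/0.287 ≈ 3.484.
Tax multiplier = −c·k = −0.713/0.287 ≈ −2.484. Need ΔY = +€507 million, so ΔT = ΔY/(−c·k) = −(+€507 million) × 0.287 / 0.713 ≈ −€204 million.
The government should cut lump-sum taxes by €204 million.

−€204 million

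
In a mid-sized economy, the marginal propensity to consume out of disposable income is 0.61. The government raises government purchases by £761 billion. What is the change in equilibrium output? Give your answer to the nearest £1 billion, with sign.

+£1,951 billion

Government-spending multiplier = 1/(1 − MPC) = 1/(1 − 0.61) = 1/0.39 ≈ 2.564.
ΔY = k × ΔG = (+£761 billion) / 0.39 ≈ +£1,951 billion.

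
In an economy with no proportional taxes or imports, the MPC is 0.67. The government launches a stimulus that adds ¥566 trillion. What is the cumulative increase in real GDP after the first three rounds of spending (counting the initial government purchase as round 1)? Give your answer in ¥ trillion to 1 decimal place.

Round 1 adds ΔG = ¥566 trillion; each later round is MPC = 0.67 times the previous.
After 3 rounds: 566 + 379.22 + 254.0774 = ΔG·(1 − c^3)/(1 − c) = 566 × (1 − 0.300763)/0.33 ≈ ¥1,199.3 trillion.

¥1,199.3 trillion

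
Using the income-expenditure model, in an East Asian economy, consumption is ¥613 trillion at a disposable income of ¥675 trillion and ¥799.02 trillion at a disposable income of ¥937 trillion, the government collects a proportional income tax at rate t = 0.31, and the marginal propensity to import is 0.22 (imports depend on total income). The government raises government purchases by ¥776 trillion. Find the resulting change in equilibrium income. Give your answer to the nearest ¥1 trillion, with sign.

+¥1,063 trillion

MPC = ΔC/ΔYd = (799.02 − 613)/(937 − 675) = 186.02/262 = 0.71.
Government-spending multiplier = 1/(1 − c(1−t) + m) = 1/(1 − 0.71×0.69 + 0.22) = 1/0.7301 ≈ 1.37.
ΔY = k × ΔG = (+¥776 trillion) / 0.7301 ≈ +¥1,063 trillion.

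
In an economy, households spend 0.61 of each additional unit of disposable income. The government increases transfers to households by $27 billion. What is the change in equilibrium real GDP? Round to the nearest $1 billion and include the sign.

+$42 billion

The transfer change shifts disposable income by +$27 billion, so first-round consumption changes by c·ΔTR = 0.61 × (+$27 billion) = +$16.47 billion.
Expenditure multiplier = 1/(1 − MPC) = 1/(1 − 0.61) = 1/0.39 ≈ 2.564.
The transfer multiplier is c × k ≈ 1.564, so ΔY = k × (c·ΔTR) = (+$16.47 billion) / 0.39 ≈ +$42 billion.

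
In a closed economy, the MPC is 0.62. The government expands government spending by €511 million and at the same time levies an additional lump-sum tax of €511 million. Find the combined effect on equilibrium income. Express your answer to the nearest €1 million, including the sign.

Expenditure multiplier = 1/(1 − MPC) = 1/(1 − 0.62) = 1/0.38 ≈ 2.632.
ΔG contributes k·ΔG = (+€511 million) / 0.38 ≈ +€1,344.7 million.
ΔT of +€511 million changes first-round spending by −c·ΔT = −€316.82 million, contributing k·(−c·ΔT) = (−€316.82 million) / 0.38 ≈ −€833.7 million.
With ΔG = ΔT and no other leakages, the balanced-budget multiplier is 1, so ΔY = ΔG = +€511 million.

+€511 million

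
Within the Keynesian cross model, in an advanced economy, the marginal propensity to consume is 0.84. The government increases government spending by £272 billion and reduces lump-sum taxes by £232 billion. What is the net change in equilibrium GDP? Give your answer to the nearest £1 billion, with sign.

+£2,918 billion

Expenditure multiplier = 1/(1 − MPC) = 1/(1 − 0.84) = 1/0.16 = 6.25.
ΔG contributes k·ΔG = (+£272 billion) / 0.16 = +£1,700 billion.
ΔT of −£232 billion changes first-round spending by −c·ΔT = +£194.88 billion, contributing k·(−c·ΔT) = (+£194.88 billion) / 0.16 = +£1,218 billion.
Net ΔY = k(ΔG − c·ΔT) = (+£466.88 billion) / 0.16 = +£2,918 billion.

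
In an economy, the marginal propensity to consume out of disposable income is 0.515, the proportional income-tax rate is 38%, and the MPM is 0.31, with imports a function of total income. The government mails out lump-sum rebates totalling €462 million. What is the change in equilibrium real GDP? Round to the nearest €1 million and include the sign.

A lump-sum tax change of −€462 million shifts disposable income by +€462 million; first-round consumption changes by −c × ΔT = −0.515 × (−€462 million) = +€237.93 million.
Expenditure multiplier = 1/(1 − c(1−t) + m) = 1/(1 − 0.515×0.62 + 0.31) = 1/0.9907 ≈ 1.009.
The tax multiplier is −c × k ≈ −0.52, so ΔY = k × (−c·ΔT) = (+€237.93 million) / 0.9907 ≈ +€240 million.

+€240 million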